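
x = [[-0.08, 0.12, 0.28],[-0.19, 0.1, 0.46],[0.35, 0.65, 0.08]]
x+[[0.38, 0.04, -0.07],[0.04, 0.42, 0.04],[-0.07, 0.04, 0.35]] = [[0.30, 0.16, 0.21], [-0.15, 0.52, 0.5], [0.28, 0.69, 0.43]]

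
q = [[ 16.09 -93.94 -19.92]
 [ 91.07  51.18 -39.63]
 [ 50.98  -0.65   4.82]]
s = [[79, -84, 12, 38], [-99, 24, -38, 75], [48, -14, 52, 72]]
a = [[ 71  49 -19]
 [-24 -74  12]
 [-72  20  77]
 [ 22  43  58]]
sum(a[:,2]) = 128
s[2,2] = 52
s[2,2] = 52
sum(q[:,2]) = -54.730000000000004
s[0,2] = 12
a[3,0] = 22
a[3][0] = 22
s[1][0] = -99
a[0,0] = 71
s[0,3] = 38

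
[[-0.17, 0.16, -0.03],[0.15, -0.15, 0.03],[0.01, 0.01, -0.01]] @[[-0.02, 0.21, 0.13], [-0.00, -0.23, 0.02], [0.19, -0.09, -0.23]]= [[-0.0,-0.07,-0.01], [0.00,0.06,0.01], [-0.0,0.00,0.00]]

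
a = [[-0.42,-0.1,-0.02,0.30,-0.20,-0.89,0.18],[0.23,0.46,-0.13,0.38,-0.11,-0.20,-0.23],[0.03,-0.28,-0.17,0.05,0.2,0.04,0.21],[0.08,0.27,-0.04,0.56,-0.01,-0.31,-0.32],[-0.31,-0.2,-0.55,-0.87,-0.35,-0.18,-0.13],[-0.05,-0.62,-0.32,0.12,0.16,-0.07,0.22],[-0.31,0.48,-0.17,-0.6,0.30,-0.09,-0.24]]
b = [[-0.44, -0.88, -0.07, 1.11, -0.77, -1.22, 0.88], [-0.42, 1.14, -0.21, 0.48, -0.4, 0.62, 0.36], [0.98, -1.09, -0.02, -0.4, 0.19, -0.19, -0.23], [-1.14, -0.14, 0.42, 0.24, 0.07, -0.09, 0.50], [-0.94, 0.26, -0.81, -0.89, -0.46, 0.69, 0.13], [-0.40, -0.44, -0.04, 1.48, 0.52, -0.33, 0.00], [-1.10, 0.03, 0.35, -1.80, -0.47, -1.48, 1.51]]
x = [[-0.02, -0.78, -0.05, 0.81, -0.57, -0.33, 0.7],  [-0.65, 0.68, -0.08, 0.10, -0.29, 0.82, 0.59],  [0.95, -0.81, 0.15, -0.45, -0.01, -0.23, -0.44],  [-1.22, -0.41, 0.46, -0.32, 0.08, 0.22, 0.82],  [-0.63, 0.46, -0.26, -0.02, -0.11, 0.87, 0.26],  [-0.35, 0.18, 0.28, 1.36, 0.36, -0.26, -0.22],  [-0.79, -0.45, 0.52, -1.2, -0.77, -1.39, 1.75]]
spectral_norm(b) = 3.33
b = a + x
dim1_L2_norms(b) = [2.25, 1.56, 1.56, 1.35, 1.76, 1.71, 3.04]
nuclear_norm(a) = 5.00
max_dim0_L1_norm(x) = 4.78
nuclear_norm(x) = 9.63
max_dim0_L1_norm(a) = 2.88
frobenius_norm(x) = 4.57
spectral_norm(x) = 3.16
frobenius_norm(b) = 5.20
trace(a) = -0.23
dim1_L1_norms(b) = [5.37, 3.63, 3.1, 2.6, 4.18, 3.21, 6.74]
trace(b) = 1.64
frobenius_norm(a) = 2.30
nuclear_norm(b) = 11.43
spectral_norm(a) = 1.43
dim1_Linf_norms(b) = [1.22, 1.14, 1.09, 1.14, 0.94, 1.48, 1.8]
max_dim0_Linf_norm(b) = 1.8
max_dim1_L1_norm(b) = 6.74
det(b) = -3.46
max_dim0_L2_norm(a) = 1.3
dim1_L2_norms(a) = [1.07, 0.73, 0.44, 0.77, 1.17, 0.76, 0.93]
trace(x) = 1.87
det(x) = 0.15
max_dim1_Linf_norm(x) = 1.75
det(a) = 0.00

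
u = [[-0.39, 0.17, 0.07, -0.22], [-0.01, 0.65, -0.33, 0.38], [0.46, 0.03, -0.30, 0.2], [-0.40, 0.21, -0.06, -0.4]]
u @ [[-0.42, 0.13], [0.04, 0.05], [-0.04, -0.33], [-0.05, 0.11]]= [[0.18, -0.09], [0.02, 0.18], [-0.19, 0.18], [0.2, -0.07]]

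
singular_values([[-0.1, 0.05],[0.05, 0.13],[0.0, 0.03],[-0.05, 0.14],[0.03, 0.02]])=[0.2, 0.12]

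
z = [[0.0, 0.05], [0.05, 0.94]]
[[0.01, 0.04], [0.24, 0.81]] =z@[[0.38,  0.23], [0.23,  0.85]]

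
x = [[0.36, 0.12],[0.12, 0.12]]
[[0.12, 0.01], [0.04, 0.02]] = x @ [[0.35, -0.04], [-0.04, 0.22]]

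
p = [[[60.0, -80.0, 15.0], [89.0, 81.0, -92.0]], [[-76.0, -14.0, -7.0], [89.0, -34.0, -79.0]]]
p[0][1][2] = -92.0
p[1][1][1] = -34.0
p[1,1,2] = -79.0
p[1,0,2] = -7.0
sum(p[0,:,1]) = 1.0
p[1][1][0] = 89.0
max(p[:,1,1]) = 81.0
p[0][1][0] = 89.0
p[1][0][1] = -14.0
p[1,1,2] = -79.0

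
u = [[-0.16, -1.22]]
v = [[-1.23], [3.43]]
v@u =[[0.2, 1.50], [-0.55, -4.18]]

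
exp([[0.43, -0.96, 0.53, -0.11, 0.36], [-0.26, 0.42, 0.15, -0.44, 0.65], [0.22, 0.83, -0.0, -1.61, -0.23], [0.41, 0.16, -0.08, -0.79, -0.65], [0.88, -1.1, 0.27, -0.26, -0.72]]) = [[1.82,-1.40,0.65,-0.29,0.04], [-0.14,1.27,0.23,-0.55,0.63], [-0.06,0.81,1.15,-1.35,0.4], [0.16,0.22,-0.03,0.47,-0.22], [0.93,-1.3,0.33,-0.13,0.31]]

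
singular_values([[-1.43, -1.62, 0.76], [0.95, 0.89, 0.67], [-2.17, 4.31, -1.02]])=[5.05, 2.31, 0.92]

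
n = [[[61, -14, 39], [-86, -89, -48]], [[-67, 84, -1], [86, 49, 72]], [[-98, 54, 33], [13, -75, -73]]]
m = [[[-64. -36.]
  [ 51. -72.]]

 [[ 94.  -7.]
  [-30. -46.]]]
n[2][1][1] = -75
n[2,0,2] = 33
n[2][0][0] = -98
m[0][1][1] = -72.0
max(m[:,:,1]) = -7.0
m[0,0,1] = -36.0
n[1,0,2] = -1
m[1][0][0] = 94.0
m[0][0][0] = -64.0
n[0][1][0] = -86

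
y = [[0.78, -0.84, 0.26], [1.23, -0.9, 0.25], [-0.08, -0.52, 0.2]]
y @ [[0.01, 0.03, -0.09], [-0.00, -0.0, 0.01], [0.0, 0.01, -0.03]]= [[0.01, 0.03, -0.09], [0.01, 0.04, -0.13], [-0.0, -0.00, -0.0]]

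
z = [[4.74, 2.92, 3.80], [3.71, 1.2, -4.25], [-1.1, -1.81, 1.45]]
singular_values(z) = [7.02, 5.87, 1.23]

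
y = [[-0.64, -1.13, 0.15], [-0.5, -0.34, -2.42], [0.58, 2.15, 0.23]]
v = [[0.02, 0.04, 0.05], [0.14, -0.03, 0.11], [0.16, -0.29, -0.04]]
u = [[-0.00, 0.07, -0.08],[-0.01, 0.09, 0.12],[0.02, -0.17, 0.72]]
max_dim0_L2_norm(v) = 0.29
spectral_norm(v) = 0.35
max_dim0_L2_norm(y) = 2.45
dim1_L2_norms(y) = [1.31, 2.49, 2.24]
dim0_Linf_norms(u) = [0.02, 0.17, 0.72]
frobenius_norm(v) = 0.39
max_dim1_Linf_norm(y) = 2.42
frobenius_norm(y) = 3.60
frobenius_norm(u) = 0.76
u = v @ y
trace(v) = -0.05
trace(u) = 0.81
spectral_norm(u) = 0.75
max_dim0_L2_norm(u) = 0.73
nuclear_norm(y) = 5.34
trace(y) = -0.75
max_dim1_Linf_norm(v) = 0.29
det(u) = 0.00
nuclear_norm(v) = 0.52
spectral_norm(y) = 2.82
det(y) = -1.96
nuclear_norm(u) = 0.88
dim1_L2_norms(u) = [0.11, 0.15, 0.74]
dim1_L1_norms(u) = [0.15, 0.22, 0.91]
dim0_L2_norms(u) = [0.02, 0.2, 0.73]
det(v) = -0.00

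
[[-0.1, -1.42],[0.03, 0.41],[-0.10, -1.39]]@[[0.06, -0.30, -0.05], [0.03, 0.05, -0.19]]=[[-0.05, -0.04, 0.27], [0.01, 0.01, -0.08], [-0.05, -0.04, 0.27]]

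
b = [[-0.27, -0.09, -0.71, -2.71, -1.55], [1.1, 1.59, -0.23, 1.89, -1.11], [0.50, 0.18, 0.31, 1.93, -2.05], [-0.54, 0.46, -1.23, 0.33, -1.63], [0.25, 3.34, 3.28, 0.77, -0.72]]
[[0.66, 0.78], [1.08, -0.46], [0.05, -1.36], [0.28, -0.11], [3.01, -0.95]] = b @ [[0.13, 0.13], [0.8, 0.23], [0.12, -0.38], [-0.24, -0.38], [-0.13, 0.3]]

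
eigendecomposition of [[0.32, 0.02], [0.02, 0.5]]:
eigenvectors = [[-0.99, -0.11], [0.11, -0.99]]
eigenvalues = [0.32, 0.5]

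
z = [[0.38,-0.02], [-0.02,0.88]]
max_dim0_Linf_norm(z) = 0.88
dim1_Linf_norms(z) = [0.38, 0.88]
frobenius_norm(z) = 0.96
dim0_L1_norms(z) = [0.4, 0.9]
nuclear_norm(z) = 1.26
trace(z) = 1.26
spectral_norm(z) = 0.88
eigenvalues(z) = [0.38, 0.88]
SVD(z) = [[-0.04, 1.0], [1.00, 0.04]] @ diag([0.8807987240796892, 0.3792012759203109]) @ [[-0.04, 1.00], [1.00, 0.04]]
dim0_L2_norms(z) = [0.38, 0.88]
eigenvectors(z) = [[-1.0, 0.04],  [-0.04, -1.00]]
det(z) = 0.33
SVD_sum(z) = [[0.0, -0.04], [-0.04, 0.88]] + [[0.38, 0.02],[0.02, 0.0]]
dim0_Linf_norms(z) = [0.38, 0.88]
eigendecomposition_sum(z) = [[0.38, 0.02],[0.02, 0.0]] + [[0.0, -0.04],[-0.04, 0.88]]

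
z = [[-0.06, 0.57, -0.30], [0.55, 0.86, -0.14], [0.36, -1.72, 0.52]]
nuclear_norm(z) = 2.88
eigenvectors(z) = [[(-0.16+0.34j), -0.16-0.34j, -0.35+0.00j], [0.27-0.10j, (0.27+0.1j), -0.50+0.00j], [0.88+0.00j, (0.88-0j), (0.79+0j)]]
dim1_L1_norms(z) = [0.93, 1.55, 2.6]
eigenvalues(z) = [(-0.07+0.34j), (-0.07-0.34j), (1.46+0j)]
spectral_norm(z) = 2.09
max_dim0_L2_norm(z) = 2.01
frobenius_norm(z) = 2.20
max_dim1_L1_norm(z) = 2.6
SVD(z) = [[-0.3, 0.07, 0.95], [-0.40, -0.92, -0.06], [0.87, -0.40, 0.31]] @ diag([2.094274718415176, 0.6611223649102353, 0.12462191790584821]) @ [[0.05, -0.96, 0.28], [-0.98, -0.1, -0.15], [0.17, -0.27, -0.95]]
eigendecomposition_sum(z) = [[(-0.13+0.13j), (-0.03-0.08j), (-0.07+0j)], [(0.14-0.01j), -0.03+0.06j, (0.04+0.04j)], [0.40+0.13j, -0.14+0.14j, 0.08+0.15j]] + [[(-0.13-0.13j), (-0.03+0.08j), -0.07-0.00j],  [(0.14+0.01j), (-0.03-0.06j), 0.04-0.04j],  [(0.4-0.13j), (-0.14-0.14j), 0.08-0.15j]] + [[0.19-0.00j,0.63+0.00j,(-0.15-0j)], [(0.28-0j),0.91+0.00j,(-0.23-0j)], [(-0.44+0j),-1.43-0.00j,0.35+0.00j]]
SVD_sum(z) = [[-0.03, 0.61, -0.18], [-0.04, 0.80, -0.24], [0.1, -1.74, 0.52]] + [[-0.05, -0.00, -0.01], [0.60, 0.06, 0.09], [0.26, 0.03, 0.04]] + [[0.02, -0.03, -0.11], [-0.00, 0.00, 0.01], [0.01, -0.01, -0.04]]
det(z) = 0.17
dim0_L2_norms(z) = [0.66, 2.01, 0.62]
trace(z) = 1.32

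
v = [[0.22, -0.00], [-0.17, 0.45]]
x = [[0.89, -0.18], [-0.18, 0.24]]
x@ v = [[0.23, -0.08], [-0.08, 0.11]]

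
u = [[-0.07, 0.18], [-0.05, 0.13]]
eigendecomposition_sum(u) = [[-0.0, 0.0], [-0.00, 0.00]] + [[-0.07, 0.18],[-0.05, 0.13]]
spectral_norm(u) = 0.24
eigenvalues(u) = [-0.0, 0.06]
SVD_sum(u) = [[-0.07,0.18], [-0.05,0.13]] + [[-0.0, -0.0], [0.0, 0.0]]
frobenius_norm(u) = 0.24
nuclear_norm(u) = 0.24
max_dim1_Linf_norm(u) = 0.18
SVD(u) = [[-0.81, -0.58], [-0.58, 0.81]] @ diag([0.2381172476588127, 0.00041996117871850614]) @ [[0.36, -0.93], [0.93, 0.36]]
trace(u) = 0.06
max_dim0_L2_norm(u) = 0.22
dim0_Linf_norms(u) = [0.07, 0.18]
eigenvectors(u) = [[-0.93,-0.81], [-0.36,-0.59]]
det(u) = -0.00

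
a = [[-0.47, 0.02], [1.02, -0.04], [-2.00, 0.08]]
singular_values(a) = [2.3, 0.0]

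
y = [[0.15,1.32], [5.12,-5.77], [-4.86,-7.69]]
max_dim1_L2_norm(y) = 9.1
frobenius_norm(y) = 12.00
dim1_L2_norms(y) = [1.33, 7.71, 9.1]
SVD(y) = [[0.14, -0.01], [-0.49, 0.87], [-0.86, -0.5]] @ diag([9.77656615605767, 6.960363079339165]) @ [[0.17, 0.98], [0.98, -0.17]]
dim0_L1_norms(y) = [10.13, 14.78]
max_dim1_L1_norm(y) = 12.55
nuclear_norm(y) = 16.74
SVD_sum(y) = [[0.23, 1.31], [-0.83, -4.73], [-1.46, -8.29]] + [[-0.08, 0.01], [5.95, -1.04], [-3.4, 0.6]]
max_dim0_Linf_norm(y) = 7.69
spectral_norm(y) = 9.78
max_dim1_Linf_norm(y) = 7.69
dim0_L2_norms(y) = [7.06, 9.7]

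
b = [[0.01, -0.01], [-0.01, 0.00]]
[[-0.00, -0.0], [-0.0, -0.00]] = b@[[0.06, 0.03], [0.19, 0.25]]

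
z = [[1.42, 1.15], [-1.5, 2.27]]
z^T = [[1.42,-1.50], [1.15,2.27]]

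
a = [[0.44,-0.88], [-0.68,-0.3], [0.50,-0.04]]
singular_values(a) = [1.04, 0.83]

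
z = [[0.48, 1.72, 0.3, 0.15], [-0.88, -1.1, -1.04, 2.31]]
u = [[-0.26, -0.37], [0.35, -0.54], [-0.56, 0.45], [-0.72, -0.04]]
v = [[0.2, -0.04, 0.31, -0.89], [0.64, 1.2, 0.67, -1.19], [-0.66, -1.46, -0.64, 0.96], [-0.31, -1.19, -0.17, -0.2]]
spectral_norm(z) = 3.05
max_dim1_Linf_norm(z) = 2.31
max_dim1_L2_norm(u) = 0.72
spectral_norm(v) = 2.95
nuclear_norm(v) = 4.14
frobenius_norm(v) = 3.18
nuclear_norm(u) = 1.77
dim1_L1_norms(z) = [2.65, 5.33]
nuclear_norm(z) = 4.60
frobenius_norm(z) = 3.42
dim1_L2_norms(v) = [0.96, 1.93, 1.97, 1.26]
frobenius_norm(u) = 1.29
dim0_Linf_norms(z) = [0.88, 1.72, 1.04, 2.31]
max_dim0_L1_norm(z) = 2.82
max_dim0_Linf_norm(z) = 2.31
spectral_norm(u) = 1.09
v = u @ z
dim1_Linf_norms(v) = [0.89, 1.2, 1.46, 1.19]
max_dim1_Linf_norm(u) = 0.72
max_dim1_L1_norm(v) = 3.72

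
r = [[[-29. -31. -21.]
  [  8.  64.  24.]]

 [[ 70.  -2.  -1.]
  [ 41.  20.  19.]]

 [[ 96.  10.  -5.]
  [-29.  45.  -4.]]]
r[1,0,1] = -2.0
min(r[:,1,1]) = 20.0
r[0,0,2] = -21.0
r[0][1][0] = 8.0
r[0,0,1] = -31.0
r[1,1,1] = 20.0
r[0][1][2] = 24.0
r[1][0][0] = 70.0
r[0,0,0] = -29.0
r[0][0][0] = -29.0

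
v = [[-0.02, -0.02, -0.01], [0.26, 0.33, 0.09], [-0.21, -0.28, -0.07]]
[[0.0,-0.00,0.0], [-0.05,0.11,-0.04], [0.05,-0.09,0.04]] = v@ [[0.15, -0.31, 0.11], [-0.31, 0.64, -0.28], [0.11, -0.28, 0.28]]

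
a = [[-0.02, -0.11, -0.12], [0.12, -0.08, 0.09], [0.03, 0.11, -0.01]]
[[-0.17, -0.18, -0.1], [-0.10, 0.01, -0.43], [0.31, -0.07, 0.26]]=a@[[1.39, -1.32, -0.90], [2.32, -0.1, 2.51], [-0.92, 1.82, -1.31]]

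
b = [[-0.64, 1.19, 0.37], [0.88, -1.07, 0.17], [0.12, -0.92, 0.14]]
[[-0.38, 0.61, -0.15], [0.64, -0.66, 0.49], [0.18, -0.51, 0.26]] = b@[[0.57, -0.09, 0.24], [-0.09, 0.52, -0.17], [0.24, -0.17, 0.56]]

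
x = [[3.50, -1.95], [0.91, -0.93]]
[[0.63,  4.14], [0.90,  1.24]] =x@[[-0.79, 0.97], [-1.74, -0.38]]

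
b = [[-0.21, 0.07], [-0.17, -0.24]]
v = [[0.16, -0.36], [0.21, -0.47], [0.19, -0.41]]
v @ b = [[0.03, 0.1], [0.04, 0.13], [0.03, 0.11]]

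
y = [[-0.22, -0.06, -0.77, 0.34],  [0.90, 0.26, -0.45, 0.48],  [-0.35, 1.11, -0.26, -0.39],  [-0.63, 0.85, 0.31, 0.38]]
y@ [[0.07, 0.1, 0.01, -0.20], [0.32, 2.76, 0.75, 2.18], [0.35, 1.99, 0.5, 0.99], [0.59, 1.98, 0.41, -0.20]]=[[-0.1, -1.05, -0.29, -0.92], [0.27, 0.86, 0.18, -0.15], [0.01, 1.74, 0.54, 2.31], [0.56, 3.65, 0.94, 2.21]]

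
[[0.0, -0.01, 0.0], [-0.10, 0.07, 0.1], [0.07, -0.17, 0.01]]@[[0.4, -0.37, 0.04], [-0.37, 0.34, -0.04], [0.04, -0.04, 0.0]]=[[0.0, -0.0, 0.0], [-0.06, 0.06, -0.01], [0.09, -0.08, 0.01]]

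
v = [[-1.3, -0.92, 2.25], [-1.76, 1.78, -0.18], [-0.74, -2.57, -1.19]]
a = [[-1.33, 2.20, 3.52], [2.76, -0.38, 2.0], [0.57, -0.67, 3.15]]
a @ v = [[-4.75, -3.91, -7.58], [-4.4, -8.36, 3.9], [-1.89, -9.81, -2.35]]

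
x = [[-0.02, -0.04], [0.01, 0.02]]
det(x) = 0.000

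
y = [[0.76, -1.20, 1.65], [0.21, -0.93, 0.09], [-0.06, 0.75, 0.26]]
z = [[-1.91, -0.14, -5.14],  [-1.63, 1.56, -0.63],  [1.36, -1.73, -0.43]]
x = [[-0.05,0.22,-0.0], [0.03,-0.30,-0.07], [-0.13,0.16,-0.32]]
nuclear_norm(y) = 3.29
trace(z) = -0.78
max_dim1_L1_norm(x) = 0.61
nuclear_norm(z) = 8.62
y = z @ x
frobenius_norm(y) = 2.51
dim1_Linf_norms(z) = [5.14, 1.63, 1.73]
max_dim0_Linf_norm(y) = 1.65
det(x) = -0.00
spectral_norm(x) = 0.44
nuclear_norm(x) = 0.76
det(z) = -0.01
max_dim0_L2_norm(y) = 1.69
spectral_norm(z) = 5.62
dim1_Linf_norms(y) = [1.65, 0.93, 0.75]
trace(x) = -0.67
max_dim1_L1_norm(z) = 7.19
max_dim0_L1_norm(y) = 2.88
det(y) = 0.00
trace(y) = 0.09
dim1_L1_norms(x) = [0.27, 0.4, 0.61]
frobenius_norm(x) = 0.54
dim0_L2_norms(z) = [2.86, 2.33, 5.2]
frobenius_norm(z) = 6.37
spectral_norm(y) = 2.31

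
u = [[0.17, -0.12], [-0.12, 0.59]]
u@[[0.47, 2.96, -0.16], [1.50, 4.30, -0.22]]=[[-0.10, -0.01, -0.00], [0.83, 2.18, -0.11]]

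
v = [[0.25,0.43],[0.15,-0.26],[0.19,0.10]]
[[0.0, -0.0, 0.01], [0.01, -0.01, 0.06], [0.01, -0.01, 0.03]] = v@[[0.04, -0.05, 0.22], [-0.02, 0.02, -0.10]]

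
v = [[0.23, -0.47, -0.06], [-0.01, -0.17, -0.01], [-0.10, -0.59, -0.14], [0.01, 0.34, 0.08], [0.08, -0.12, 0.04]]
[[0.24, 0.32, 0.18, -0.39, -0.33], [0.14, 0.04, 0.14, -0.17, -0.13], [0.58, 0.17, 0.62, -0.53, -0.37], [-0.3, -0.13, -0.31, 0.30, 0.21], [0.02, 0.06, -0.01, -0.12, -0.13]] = v@[[-0.61, 0.74, -0.91, 0.21, 0.04], [-0.75, -0.23, -0.75, 0.99, 0.82], [-0.52, -0.77, -0.59, -0.51, -0.81]]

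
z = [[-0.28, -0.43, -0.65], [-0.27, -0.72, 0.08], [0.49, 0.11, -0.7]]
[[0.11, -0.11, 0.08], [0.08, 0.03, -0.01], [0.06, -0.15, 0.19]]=z @ [[0.01,-0.04,0.19],  [-0.12,-0.0,-0.08],  [-0.1,0.18,-0.15]]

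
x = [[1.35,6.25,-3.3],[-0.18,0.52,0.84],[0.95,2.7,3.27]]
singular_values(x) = [7.31, 4.26, 0.36]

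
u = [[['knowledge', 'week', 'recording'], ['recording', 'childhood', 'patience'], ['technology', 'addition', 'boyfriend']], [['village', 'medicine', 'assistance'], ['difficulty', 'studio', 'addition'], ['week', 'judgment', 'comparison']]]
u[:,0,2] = ['recording', 'assistance']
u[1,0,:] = ['village', 'medicine', 'assistance']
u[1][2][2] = 'comparison'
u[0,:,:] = [['knowledge', 'week', 'recording'], ['recording', 'childhood', 'patience'], ['technology', 'addition', 'boyfriend']]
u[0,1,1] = 'childhood'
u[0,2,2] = 'boyfriend'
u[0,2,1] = 'addition'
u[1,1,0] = 'difficulty'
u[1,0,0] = 'village'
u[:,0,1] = ['week', 'medicine']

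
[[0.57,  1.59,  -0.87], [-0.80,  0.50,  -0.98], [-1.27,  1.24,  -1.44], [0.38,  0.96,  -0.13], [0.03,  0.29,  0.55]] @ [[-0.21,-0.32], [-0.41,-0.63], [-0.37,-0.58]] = [[-0.45, -0.68], [0.33, 0.51], [0.29, 0.46], [-0.43, -0.65], [-0.33, -0.51]]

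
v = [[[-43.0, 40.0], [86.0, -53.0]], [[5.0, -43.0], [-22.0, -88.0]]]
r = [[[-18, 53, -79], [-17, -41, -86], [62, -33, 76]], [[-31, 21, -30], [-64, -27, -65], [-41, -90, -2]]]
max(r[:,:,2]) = 76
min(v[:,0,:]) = -43.0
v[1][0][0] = 5.0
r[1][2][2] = -2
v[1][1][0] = -22.0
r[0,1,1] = -41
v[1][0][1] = -43.0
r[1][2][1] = -90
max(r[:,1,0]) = -17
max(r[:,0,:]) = 53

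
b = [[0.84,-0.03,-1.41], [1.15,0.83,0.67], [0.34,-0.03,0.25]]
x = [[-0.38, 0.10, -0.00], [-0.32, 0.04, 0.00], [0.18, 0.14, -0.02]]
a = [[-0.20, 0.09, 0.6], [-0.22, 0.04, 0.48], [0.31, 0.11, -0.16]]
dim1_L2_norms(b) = [1.64, 1.57, 0.42]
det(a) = 0.00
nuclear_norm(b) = 3.49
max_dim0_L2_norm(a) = 0.78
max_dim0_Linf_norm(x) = 0.38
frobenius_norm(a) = 0.91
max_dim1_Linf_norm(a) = 0.6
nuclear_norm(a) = 1.13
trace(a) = -0.32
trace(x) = -0.36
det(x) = -0.00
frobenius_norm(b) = 2.31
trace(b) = 1.92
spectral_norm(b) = 1.64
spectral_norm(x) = 0.53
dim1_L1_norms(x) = [0.48, 0.36, 0.34]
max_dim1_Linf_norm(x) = 0.38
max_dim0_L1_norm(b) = 2.33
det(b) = 0.64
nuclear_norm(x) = 0.70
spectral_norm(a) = 0.87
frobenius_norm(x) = 0.56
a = x @ b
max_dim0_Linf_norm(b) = 1.41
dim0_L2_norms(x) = [0.53, 0.18, 0.02]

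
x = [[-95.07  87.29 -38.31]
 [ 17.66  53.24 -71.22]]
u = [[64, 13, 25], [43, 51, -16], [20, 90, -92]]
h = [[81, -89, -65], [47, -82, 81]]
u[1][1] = 51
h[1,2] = 81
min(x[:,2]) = -71.22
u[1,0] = 43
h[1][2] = 81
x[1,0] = 17.66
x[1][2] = -71.22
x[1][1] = 53.24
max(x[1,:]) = 53.24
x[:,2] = [-38.31, -71.22]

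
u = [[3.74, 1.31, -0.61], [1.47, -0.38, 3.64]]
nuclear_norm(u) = 7.92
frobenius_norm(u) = 5.62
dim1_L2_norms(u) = [4.01, 3.94]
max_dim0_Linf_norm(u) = 3.74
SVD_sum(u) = [[2.78, 0.53, 1.48], [2.53, 0.48, 1.35]] + [[0.96, 0.78, -2.09], [-1.06, -0.86, 2.29]]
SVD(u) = [[-0.74, -0.67],[-0.67, 0.74]] @ diag([4.313597742684181, 3.608818991624536]) @ [[-0.87,-0.17,-0.46],[-0.40,-0.32,0.86]]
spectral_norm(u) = 4.31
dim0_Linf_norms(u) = [3.74, 1.31, 3.64]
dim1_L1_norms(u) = [5.66, 5.49]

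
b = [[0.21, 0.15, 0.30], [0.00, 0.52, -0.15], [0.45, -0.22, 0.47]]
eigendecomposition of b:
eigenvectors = [[0.74, -0.44, 0.31], [-0.16, -0.9, -0.49], [-0.66, -0.0, 0.82]]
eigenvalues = [-0.09, 0.52, 0.77]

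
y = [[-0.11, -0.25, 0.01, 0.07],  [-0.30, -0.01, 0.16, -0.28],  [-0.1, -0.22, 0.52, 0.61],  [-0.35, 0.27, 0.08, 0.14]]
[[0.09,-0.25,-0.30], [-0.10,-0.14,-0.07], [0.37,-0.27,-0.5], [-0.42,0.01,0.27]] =y @ [[0.78, 0.5, 0.01], [-0.71, 0.74, 1.16], [0.65, -0.02, -0.42], [-0.07, -0.08, -0.04]]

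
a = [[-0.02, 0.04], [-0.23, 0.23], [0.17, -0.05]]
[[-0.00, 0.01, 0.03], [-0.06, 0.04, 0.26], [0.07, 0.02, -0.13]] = a @[[0.49,0.2,-0.63], [0.22,0.38,0.48]]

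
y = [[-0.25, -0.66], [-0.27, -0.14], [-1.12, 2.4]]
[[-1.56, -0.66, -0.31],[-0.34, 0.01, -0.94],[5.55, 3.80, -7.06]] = y @ [[0.06, -0.69, 4.03], [2.34, 1.26, -1.06]]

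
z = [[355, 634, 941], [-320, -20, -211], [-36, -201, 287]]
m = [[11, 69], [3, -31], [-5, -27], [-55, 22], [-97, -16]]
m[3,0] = -55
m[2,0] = -5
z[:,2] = [941, -211, 287]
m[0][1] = 69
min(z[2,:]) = -201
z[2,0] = -36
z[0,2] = 941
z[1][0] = -320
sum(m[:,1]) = 17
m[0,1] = 69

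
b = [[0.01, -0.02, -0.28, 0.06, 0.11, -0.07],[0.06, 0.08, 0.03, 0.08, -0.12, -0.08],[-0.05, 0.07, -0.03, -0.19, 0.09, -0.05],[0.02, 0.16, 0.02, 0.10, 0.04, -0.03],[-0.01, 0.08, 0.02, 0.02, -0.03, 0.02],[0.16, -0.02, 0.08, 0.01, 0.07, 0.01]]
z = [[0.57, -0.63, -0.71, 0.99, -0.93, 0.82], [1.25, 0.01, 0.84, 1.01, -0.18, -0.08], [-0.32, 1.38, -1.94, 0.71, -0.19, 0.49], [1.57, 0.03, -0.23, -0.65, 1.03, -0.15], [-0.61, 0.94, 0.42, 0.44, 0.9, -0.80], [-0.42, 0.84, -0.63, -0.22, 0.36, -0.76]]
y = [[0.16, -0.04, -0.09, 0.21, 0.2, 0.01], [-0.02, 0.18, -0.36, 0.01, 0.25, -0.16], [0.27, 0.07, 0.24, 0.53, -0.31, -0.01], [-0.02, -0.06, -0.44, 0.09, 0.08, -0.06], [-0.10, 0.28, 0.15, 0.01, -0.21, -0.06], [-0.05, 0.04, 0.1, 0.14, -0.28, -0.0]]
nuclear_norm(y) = 2.23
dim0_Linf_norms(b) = [0.16, 0.16, 0.28, 0.19, 0.12, 0.08]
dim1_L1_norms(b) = [0.55, 0.45, 0.48, 0.37, 0.18, 0.35]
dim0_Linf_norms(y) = [0.27, 0.28, 0.44, 0.53, 0.31, 0.16]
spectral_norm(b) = 0.33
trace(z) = -1.87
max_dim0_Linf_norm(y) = 0.53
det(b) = 0.00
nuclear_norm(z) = 10.13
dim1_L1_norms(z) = [4.65, 3.37, 5.03, 3.66, 4.11, 3.23]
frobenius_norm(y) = 1.17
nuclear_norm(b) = 1.15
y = z @ b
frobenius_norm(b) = 0.53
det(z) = -4.92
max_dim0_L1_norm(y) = 1.38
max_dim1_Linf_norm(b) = 0.28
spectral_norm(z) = 2.88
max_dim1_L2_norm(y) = 0.72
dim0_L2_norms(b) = [0.18, 0.21, 0.3, 0.24, 0.2, 0.12]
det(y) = -0.00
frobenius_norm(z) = 4.77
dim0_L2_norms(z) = [2.24, 1.97, 2.37, 1.78, 1.71, 1.47]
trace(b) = 0.14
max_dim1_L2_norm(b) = 0.32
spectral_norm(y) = 0.87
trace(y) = 0.46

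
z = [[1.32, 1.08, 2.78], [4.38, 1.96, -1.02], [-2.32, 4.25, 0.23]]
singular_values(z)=[5.14, 4.83, 2.91]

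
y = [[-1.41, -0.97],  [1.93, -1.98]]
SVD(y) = [[-0.16, 0.99], [0.99, 0.16]] @ diag([2.788822309350635, 1.672354665394931]) @ [[0.77, -0.64], [-0.64, -0.77]]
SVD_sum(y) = [[-0.35,0.29],[2.11,-1.77]] + [[-1.06,-1.26], [-0.18,-0.21]]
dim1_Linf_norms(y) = [1.41, 1.98]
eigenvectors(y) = [[(0.12+0.57j), (0.12-0.57j)],  [0.82+0.00j, 0.82-0.00j]]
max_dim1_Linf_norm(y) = 1.98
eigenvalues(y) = [(-1.69+1.34j), (-1.69-1.34j)]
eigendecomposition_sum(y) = [[-0.70+0.85j, (-0.48-0.61j)], [0.96+1.22j, -0.99+0.49j]] + [[(-0.7-0.85j), -0.48+0.61j],[(0.96-1.22j), -0.99-0.49j]]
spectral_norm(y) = 2.79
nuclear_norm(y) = 4.46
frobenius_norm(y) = 3.25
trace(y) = -3.39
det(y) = 4.66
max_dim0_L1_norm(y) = 3.34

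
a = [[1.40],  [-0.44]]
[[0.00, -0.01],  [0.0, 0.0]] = a @ [[0.0, -0.01]]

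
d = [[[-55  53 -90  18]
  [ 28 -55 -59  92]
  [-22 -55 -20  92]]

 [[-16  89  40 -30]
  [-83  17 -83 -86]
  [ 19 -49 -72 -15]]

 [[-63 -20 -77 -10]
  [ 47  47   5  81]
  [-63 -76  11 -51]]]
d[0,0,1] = 53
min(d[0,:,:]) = -90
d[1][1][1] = 17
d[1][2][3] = -15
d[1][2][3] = -15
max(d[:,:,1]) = 89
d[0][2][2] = -20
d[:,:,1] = [[53, -55, -55], [89, 17, -49], [-20, 47, -76]]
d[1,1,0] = -83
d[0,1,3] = 92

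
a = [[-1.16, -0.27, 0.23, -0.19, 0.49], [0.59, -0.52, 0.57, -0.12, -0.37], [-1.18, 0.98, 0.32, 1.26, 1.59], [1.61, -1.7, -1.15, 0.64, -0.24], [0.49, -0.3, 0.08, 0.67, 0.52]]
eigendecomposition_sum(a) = [[(-0.56+0.41j), (-0.22-0.32j), 0.02+0.07j, (-0.14-0.01j), (0.16-0.19j)],[(0.4+0.84j), -0.48+0.21j, 0.10-0.01j, (-0.05+0.19j), (-0.21-0.26j)],[-0.76-0.77j, (0.44-0.42j), -0.10+0.05j, (-0.01-0.22j), 0.34+0.20j],[0.37+0.09j, (-0.06+0.2j), (0.02-0.03j), 0.04+0.06j, -0.14-0.00j],[0.09+0.07j, (-0.04+0.05j), 0.01-0.01j, (0.01+0.02j), -0.04-0.02j]] + [[(-0.56-0.41j), (-0.22+0.32j), 0.02-0.07j, (-0.14+0.01j), 0.16+0.19j], [0.40-0.84j, (-0.48-0.21j), 0.10+0.01j, -0.05-0.19j, (-0.21+0.26j)], [-0.76+0.77j, (0.44+0.42j), (-0.1-0.05j), (-0.01+0.22j), 0.34-0.20j], [(0.37-0.09j), (-0.06-0.2j), 0.02+0.03j, (0.04-0.06j), -0.14+0.00j], [(0.09-0.07j), (-0.04-0.05j), (0.01+0.01j), (0.01-0.02j), -0.04+0.02j]] + [[(-0.03-0.09j), 0.11+0.12j, 0.11+0.06j, (0.06-0.12j), (0.05-0.07j)], [(-0.1-0.1j), (0.22+0.09j), 0.19+0.01j, -0.01-0.20j, 0.02-0.13j], [(0.17-0.49j), 0.05+0.86j, 0.27+0.64j, 0.64-0.32j, (0.46-0.11j)], [0.45+0.20j, (-0.83-0.01j), -0.62+0.21j, (0.26+0.64j), 0.07+0.44j], [0.14-0.22j, -0.07+0.42j, (0.06+0.34j), (0.35-0.08j), 0.23-0.00j]] + [[-0.03+0.09j, (0.11-0.12j), (0.11-0.06j), (0.06+0.12j), (0.05+0.07j)], [(-0.1+0.1j), (0.22-0.09j), (0.19-0.01j), -0.01+0.20j, 0.02+0.13j], [0.17+0.49j, 0.05-0.86j, 0.27-0.64j, 0.64+0.32j, (0.46+0.11j)], [0.45-0.20j, -0.83+0.01j, (-0.62-0.21j), (0.26-0.64j), (0.07-0.44j)], [(0.14+0.22j), -0.07-0.42j, 0.06-0.34j, (0.35+0.08j), (0.23+0j)]] + [[(0.01-0j), -0.04-0.00j, (-0.03-0j), (-0.02+0j), (0.07+0j)], [0.00-0.00j, -0.00-0.00j, (-0-0j), -0.00+0.00j, (0.01+0j)], [-0j, -0.00-0.00j, -0.00-0.00j, -0.00+0.00j, 0j], [(-0.03+0j), (0.07+0j), (0.05+0j), (0.03-0j), -0.11-0.00j], [(0.03-0j), -0.08-0.00j, -0.06-0.00j, -0.03+0.00j, 0.13+0.00j]]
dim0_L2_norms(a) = [2.43, 2.07, 1.35, 1.58, 1.8]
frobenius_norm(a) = 4.21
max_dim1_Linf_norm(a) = 1.7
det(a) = 0.76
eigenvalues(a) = [(-1.13+0.71j), (-1.13-0.71j), (0.95+1.27j), (0.95-1.27j), (0.17+0j)]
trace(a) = -0.20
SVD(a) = [[-0.26, 0.02, -0.91, -0.3, 0.11], [0.2, 0.12, 0.17, -0.85, -0.44], [-0.63, -0.67, 0.12, -0.02, -0.37], [0.7, -0.59, -0.29, 0.15, -0.24], [0.06, -0.44, 0.2, -0.41, 0.77]] @ diag([3.410323904241677, 2.0662789203237852, 1.0405310173528237, 0.8623993029467147, 0.12060238715334036]) @ [[0.68, -0.55, -0.28, -0.08, -0.39],[-0.16, 0.2, 0.24, -0.74, -0.57],[0.61, 0.69, 0.27, 0.24, -0.14],[-0.1, 0.43, -0.89, -0.05, -0.13],[0.35, 0.07, -0.07, -0.62, 0.70]]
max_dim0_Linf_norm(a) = 1.7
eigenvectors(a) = [[0.06-0.42j, (0.06+0.42j), -0.10+0.08j, (-0.1-0.08j), 0.35+0.00j], [(-0.54-0.19j), -0.54+0.19j, -0.08+0.17j, -0.08-0.17j, 0.04+0.00j], [0.66+0.00j, (0.66-0j), -0.66+0.00j, (-0.66-0j), 0.03+0.00j], [-0.20+0.12j, (-0.2-0.12j), 0.04-0.63j, 0.04+0.63j, (-0.61+0j)], [-0.07+0.01j, -0.07-0.01j, (-0.32-0.07j), (-0.32+0.07j), 0.71+0.00j]]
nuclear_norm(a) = 7.50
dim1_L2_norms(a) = [1.32, 1.05, 2.56, 2.7, 1.03]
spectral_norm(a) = 3.41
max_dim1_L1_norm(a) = 5.34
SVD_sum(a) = [[-0.60, 0.48, 0.25, 0.07, 0.35], [0.46, -0.37, -0.19, -0.06, -0.27], [-1.47, 1.18, 0.60, 0.18, 0.85], [1.62, -1.30, -0.66, -0.20, -0.94], [0.15, -0.12, -0.06, -0.02, -0.08]] + [[-0.01, 0.01, 0.01, -0.04, -0.03], [-0.04, 0.05, 0.06, -0.18, -0.14], [0.22, -0.27, -0.33, 1.02, 0.79], [0.20, -0.24, -0.29, 0.9, 0.69], [0.15, -0.18, -0.22, 0.68, 0.52]] + [[-0.58,-0.65,-0.26,-0.23,0.13], [0.11,0.12,0.05,0.04,-0.02], [0.08,0.09,0.03,0.03,-0.02], [-0.19,-0.21,-0.08,-0.07,0.04], [0.13,0.14,0.06,0.05,-0.03]] + [[0.03, -0.11, 0.23, 0.01, 0.03], [0.07, -0.31, 0.65, 0.04, 0.1], [0.00, -0.01, 0.02, 0.0, 0.0], [-0.01, 0.06, -0.11, -0.01, -0.02], [0.03, -0.15, 0.31, 0.02, 0.05]] + [[0.0, 0.00, -0.00, -0.01, 0.01], [-0.02, -0.0, 0.0, 0.03, -0.04], [-0.02, -0.0, 0.00, 0.03, -0.03], [-0.01, -0.00, 0.0, 0.02, -0.02], [0.03, 0.01, -0.01, -0.06, 0.06]]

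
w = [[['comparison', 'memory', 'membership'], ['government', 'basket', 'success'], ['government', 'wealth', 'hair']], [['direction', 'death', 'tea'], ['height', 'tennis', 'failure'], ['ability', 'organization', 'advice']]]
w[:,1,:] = [['government', 'basket', 'success'], ['height', 'tennis', 'failure']]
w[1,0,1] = 'death'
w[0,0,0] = 'comparison'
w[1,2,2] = 'advice'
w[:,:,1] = [['memory', 'basket', 'wealth'], ['death', 'tennis', 'organization']]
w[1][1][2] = 'failure'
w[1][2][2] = 'advice'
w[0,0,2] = 'membership'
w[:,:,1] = [['memory', 'basket', 'wealth'], ['death', 'tennis', 'organization']]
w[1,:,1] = ['death', 'tennis', 'organization']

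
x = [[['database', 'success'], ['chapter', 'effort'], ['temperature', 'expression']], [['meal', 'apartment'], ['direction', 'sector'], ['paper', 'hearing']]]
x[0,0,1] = 'success'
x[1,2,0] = 'paper'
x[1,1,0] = 'direction'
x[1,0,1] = 'apartment'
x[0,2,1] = 'expression'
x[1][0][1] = 'apartment'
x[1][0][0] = 'meal'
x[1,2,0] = 'paper'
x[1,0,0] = 'meal'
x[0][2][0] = 'temperature'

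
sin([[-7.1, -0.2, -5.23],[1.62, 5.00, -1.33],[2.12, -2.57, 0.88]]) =[[3.45, 1.22, 4.15], [-0.96, -0.70, -1.01], [-2.02, -0.61, -2.53]]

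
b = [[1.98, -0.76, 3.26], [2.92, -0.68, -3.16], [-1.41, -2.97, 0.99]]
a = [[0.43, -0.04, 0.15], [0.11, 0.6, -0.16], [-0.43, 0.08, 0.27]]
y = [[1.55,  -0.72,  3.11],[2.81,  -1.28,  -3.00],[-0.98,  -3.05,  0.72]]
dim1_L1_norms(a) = [0.62, 0.87, 0.78]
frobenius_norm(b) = 6.77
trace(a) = 1.30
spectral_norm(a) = 0.65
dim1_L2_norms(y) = [3.55, 4.31, 3.28]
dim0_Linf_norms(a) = [0.43, 0.6, 0.27]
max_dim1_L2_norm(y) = 4.31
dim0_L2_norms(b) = [3.8, 3.14, 4.65]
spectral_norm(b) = 4.92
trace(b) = 2.29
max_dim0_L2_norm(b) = 4.65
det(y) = -46.83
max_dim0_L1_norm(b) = 7.41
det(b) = -52.50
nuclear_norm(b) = 11.48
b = a + y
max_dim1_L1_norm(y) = 7.09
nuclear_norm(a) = 1.54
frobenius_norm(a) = 0.93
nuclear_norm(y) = 11.01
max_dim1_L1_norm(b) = 6.76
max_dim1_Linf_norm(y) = 3.11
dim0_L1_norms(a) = [0.97, 0.72, 0.58]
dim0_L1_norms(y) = [5.34, 5.05, 6.83]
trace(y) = 0.99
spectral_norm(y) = 4.59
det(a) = 0.11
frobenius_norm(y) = 6.47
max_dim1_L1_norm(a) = 0.87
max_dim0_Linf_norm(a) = 0.6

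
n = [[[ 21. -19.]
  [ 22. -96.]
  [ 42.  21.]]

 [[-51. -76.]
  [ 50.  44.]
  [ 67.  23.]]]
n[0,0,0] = 21.0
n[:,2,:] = [[42.0, 21.0], [67.0, 23.0]]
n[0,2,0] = 42.0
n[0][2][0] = 42.0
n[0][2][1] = 21.0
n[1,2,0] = 67.0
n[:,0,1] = [-19.0, -76.0]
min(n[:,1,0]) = 22.0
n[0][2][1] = 21.0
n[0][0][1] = -19.0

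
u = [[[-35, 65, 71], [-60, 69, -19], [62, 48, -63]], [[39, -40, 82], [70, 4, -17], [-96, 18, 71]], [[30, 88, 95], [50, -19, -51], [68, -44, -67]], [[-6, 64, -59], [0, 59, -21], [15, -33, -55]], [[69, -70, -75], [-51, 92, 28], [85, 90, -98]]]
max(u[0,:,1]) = 69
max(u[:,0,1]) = 88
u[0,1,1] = 69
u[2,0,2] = 95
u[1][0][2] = 82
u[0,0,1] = 65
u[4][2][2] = -98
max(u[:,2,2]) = 71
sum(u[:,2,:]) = 1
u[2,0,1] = 88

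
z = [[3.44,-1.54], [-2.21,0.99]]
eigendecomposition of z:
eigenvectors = [[0.84, 0.41],  [-0.54, 0.91]]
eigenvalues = [4.43, 0.0]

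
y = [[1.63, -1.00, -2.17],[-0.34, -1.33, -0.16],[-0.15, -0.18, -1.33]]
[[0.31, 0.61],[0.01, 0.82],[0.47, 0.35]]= y @ [[-0.21,-0.19], [0.09,-0.55], [-0.34,-0.17]]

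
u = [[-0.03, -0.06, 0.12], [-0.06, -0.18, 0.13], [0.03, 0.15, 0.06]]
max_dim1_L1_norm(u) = 0.37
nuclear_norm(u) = 0.43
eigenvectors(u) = [[-0.4, -0.96, 0.54], [-0.82, 0.24, 0.24], [0.41, -0.11, 0.81]]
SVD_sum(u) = [[-0.03,-0.10,0.06], [-0.06,-0.19,0.11], [0.03,0.09,-0.05]] + [[0.0, 0.04, 0.06], [0.0, 0.01, 0.02], [0.00, 0.06, 0.11]] + [[-0.0, 0.00, -0.00], [0.0, -0.00, 0.00], [0.00, -0.00, 0.0]]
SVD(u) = [[-0.42, -0.49, 0.76], [-0.83, -0.14, -0.54], [0.37, -0.86, -0.35]] @ diag([0.2769542447353785, 0.14864695151036458, 0.0006558427641949253]) @ [[0.27, 0.83, -0.49], [-0.02, -0.50, -0.86], [-0.96, 0.24, -0.12]]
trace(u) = -0.15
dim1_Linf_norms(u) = [0.12, 0.18, 0.15]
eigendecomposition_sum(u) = [[-0.03,-0.1,0.05], [-0.06,-0.20,0.10], [0.03,0.1,-0.05]] + [[-0.00, 0.00, 0.0], [0.00, -0.0, -0.0], [-0.0, 0.0, 0.00]] + [[0.0, 0.04, 0.07], [0.00, 0.02, 0.03], [0.00, 0.05, 0.11]]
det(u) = 0.00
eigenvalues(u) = [-0.27, -0.0, 0.12]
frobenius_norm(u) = 0.31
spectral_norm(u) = 0.28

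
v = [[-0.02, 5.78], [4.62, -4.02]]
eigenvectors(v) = [[0.85, -0.61], [0.52, 0.79]]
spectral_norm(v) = 7.67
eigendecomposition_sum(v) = [[2.4,  1.84], [1.47,  1.13]] + [[-2.42,3.94], [3.15,-5.15]]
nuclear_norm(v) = 11.14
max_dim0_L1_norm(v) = 9.8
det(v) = -26.62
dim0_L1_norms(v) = [4.64, 9.8]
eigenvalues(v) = [3.52, -7.56]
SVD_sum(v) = [[-2.31, 4.64], [2.52, -5.06]] + [[2.29, 1.14], [2.1, 1.04]]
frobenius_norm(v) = 8.42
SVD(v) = [[0.68, -0.74],  [-0.74, -0.68]] @ diag([7.672973734850751, 3.4697368868965457]) @ [[-0.45, 0.9],[-0.9, -0.45]]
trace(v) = -4.04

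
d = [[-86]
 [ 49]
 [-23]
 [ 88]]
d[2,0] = -23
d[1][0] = 49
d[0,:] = [-86]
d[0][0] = -86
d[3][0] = 88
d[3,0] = 88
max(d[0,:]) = -86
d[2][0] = -23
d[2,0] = -23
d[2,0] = -23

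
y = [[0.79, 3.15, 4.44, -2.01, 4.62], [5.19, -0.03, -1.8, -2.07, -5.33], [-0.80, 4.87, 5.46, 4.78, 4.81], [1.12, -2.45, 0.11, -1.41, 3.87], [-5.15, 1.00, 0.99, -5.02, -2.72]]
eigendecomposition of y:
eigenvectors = [[(-0.05+0.43j), (-0.05-0.43j), 0.13+0.00j, 0.06+0.00j, -0.63+0.00j], [0.08-0.39j, (0.08+0.39j), (-0.61+0j), 0.61+0.00j, -0.52+0.00j], [(0.09+0.14j), (0.09-0.14j), 0.66+0.00j, (-0.73+0j), -0.54+0.00j], [0.23+0.39j, 0.23-0.39j, -0.14+0.00j, (-0.25+0j), (0.14+0j)], [-0.65+0.00j, -0.65-0.00j, (-0.39+0j), 0.18+0.00j, 0.16+0.00j]]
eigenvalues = [(-1.64+6.83j), (-1.64-6.83j), (-2.98+0j), (1.82+0j), (6.54+0j)]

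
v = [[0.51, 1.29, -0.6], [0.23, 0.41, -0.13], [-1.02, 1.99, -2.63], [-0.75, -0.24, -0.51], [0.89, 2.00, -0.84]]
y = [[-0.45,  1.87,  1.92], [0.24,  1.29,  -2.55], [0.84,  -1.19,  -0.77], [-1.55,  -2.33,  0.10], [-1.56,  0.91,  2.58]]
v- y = [[0.96, -0.58, -2.52], [-0.01, -0.88, 2.42], [-1.86, 3.18, -1.86], [0.80, 2.09, -0.61], [2.45, 1.09, -3.42]]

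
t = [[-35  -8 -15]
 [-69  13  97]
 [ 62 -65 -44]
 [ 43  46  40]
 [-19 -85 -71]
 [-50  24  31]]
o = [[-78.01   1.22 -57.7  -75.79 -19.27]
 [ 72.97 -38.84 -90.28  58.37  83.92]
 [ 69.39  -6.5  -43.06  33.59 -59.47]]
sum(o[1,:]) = 86.13999999999999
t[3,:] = [43, 46, 40]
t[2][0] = 62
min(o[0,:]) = -78.01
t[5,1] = 24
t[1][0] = -69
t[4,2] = -71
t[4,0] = -19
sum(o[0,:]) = -229.55000000000004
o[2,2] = -43.06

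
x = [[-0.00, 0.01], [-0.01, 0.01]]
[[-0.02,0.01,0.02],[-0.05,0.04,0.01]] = x @ [[2.51, -2.89, 1.2], [-2.22, 0.63, 1.72]]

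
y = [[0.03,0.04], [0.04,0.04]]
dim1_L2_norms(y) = [0.05, 0.06]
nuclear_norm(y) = 0.08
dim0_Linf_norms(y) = [0.04, 0.04]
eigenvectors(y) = [[-0.75, -0.66], [0.66, -0.75]]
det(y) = -0.00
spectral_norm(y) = 0.08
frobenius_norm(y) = 0.08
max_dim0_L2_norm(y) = 0.06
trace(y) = 0.07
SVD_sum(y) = [[0.03, 0.04], [0.04, 0.04]] + [[-0.0, 0.00], [0.00, -0.0]]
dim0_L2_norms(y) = [0.05, 0.06]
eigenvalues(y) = [-0.01, 0.08]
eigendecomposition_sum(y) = [[-0.0,0.00], [0.0,-0.00]] + [[0.03, 0.04], [0.04, 0.04]]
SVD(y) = [[-0.66,-0.75],[-0.75,0.66]] @ diag([0.07531128874149273, 0.005311288741492745]) @ [[-0.66,-0.75],[0.75,-0.66]]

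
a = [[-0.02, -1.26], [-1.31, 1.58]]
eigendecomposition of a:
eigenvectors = [[-0.87, 0.48], [-0.49, -0.88]]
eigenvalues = [-0.73, 2.29]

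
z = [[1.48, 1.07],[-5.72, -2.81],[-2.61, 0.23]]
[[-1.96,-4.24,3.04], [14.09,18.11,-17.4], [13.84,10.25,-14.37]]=z@[[-4.87, -3.81, 5.13],  [4.9, 1.31, -4.25]]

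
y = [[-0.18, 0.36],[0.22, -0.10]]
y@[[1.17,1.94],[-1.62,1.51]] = [[-0.79, 0.19], [0.42, 0.28]]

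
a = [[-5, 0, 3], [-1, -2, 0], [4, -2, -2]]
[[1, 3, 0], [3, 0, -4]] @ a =[[-8, -6, 3], [-31, 8, 17]]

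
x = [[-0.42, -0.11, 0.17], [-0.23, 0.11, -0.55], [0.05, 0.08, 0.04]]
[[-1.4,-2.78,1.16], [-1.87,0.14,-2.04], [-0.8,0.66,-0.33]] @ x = [[1.29,  -0.06,  1.34],[0.65,  0.06,  -0.48],[0.17,  0.13,  -0.51]]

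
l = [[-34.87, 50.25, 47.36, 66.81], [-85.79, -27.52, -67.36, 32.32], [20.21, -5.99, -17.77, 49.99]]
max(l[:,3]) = 66.81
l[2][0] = 20.21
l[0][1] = 50.25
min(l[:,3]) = 32.32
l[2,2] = -17.77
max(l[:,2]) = 47.36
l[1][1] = -27.52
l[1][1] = -27.52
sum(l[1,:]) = -148.35000000000002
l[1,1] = -27.52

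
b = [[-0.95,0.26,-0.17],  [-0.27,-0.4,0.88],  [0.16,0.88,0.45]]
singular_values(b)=[1.0, 1.0, 1.0]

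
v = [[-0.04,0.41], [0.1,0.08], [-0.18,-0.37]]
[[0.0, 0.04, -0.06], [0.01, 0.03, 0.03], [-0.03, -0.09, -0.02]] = v @[[0.10, 0.23, 0.34], [0.02, 0.13, -0.11]]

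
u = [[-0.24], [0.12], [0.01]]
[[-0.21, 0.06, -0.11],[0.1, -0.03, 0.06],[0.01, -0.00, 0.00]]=u@[[0.86,-0.24,0.47]]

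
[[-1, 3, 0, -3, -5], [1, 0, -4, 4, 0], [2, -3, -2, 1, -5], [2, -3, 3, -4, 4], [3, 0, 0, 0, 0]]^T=[[-1, 1, 2, 2, 3], [3, 0, -3, -3, 0], [0, -4, -2, 3, 0], [-3, 4, 1, -4, 0], [-5, 0, -5, 4, 0]]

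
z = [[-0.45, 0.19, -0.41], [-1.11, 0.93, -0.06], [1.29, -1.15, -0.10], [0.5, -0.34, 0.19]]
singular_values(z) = [2.38, 0.49, 0.01]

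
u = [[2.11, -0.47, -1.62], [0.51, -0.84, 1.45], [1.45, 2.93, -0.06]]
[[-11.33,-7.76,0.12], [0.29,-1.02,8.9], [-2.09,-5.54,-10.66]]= u@[[-3.54, -3.42, 1.49], [1.08, -0.19, -4.31], [2.07, 0.39, 3.12]]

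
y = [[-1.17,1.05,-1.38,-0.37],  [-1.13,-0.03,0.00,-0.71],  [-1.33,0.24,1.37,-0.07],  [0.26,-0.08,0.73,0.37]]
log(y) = [[(-3.84-0.51j), 10.03-1.47j, -5.74+1.10j, (6.71-3.04j)], [(-4.38-0.7j), 9.72-2.02j, -5.74+1.51j, 7.19-4.18j], [-2.22-0.33j, (5.22-0.94j), -2.42+0.71j, (3.93-1.95j)], [(1.17+0.84j), -6.74+2.39j, 4.55-1.79j, (-7.85+4.96j)]]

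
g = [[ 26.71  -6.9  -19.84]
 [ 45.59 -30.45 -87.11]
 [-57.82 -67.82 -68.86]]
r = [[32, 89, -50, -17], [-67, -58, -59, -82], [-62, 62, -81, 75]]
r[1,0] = -67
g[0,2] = -19.84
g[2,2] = -68.86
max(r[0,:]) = 89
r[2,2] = -81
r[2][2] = -81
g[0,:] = [26.71, -6.9, -19.84]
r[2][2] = -81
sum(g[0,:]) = -0.029999999999997584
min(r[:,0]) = -67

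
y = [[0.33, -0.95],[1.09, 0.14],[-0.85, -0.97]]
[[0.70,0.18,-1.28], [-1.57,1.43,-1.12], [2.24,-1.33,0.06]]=y @ [[-1.29, 1.28, -1.15], [-1.18, 0.25, 0.95]]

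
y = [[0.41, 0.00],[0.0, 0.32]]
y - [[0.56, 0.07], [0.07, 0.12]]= [[-0.15, -0.07],[-0.07, 0.2]]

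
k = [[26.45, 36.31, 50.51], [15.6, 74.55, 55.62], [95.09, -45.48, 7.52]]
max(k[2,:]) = 95.09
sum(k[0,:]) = 113.27000000000001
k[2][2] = 7.52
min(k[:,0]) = 15.6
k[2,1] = -45.48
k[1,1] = 74.55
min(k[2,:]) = -45.48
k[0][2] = 50.51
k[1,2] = 55.62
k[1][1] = 74.55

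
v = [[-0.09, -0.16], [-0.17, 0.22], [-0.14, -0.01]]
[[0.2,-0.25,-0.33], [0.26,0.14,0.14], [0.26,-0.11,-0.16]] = v@[[-1.83,  0.68,  1.06], [-0.21,  1.17,  1.46]]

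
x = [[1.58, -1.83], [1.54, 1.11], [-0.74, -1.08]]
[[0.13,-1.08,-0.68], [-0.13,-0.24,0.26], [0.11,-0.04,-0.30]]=x @ [[-0.02, -0.36, -0.06], [-0.09, 0.28, 0.32]]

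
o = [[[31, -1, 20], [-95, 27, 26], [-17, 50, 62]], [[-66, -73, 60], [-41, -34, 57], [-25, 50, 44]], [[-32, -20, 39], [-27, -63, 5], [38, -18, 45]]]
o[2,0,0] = -32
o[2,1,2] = 5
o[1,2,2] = 44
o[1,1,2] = 57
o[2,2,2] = 45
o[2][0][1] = -20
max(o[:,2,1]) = 50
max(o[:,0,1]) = -1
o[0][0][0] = 31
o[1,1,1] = -34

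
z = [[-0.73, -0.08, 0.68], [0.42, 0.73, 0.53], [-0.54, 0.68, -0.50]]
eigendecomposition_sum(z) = [[-0.37+0.33j, (-0.09-0.17j), (0.32+0.33j)], [0.16+0.11j, (-0.06+0.05j), 0.09-0.15j], [(-0.29-0.36j), 0.17-0.08j, (-0.32+0.29j)]] + [[(-0.37-0.33j), -0.09+0.17j, (0.32-0.33j)], [(0.16-0.11j), (-0.06-0.05j), 0.09+0.15j], [-0.29+0.36j, 0.17+0.08j, (-0.32-0.29j)]] + [[0.01+0.00j, (0.1-0j), (0.04-0j)], [(0.1+0j), 0.84-0.00j, (0.34-0j)], [0.04+0.00j, 0.35-0.00j, 0.14-0.00j]]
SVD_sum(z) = [[-0.00, -0.36, 0.21],  [0.0, 0.31, -0.18],  [0.00, 0.72, -0.42]] + [[-0.82, 0.14, 0.23], [0.13, -0.02, -0.04], [-0.47, 0.08, 0.13]] + [[0.09, 0.14, 0.24], [0.28, 0.44, 0.75], [-0.08, -0.12, -0.21]]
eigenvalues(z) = [(-0.75+0.66j), (-0.75-0.66j), (1+0j)]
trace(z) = -0.50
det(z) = 1.00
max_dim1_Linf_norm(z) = 0.73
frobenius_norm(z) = 1.73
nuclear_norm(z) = 3.00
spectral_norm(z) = 1.00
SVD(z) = [[-0.42, 0.86, 0.29], [0.36, -0.14, 0.92], [0.83, 0.49, -0.25]] @ diag([1.0030434014129053, 1.0011669565322279, 0.9937145767422488]) @ [[0.01,  0.86,  -0.51], [-0.95,  0.16,  0.27], [0.31,  0.48,  0.82]]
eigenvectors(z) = [[-0.70+0.00j, (-0.7-0j), 0.11+0.00j],[0.07+0.27j, 0.07-0.27j, 0.92+0.00j],[(0.03-0.65j), (0.03+0.65j), (0.38+0j)]]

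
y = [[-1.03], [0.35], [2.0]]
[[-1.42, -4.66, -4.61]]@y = [[-9.39]]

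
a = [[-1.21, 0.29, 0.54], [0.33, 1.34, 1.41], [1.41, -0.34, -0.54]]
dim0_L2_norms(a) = [1.89, 1.41, 1.6]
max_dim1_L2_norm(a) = 1.97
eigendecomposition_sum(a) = [[-1.31, 0.17, 0.41],[-0.53, 0.07, 0.16],[1.45, -0.19, -0.45]] + [[0.01, 0.00, 0.01], [-0.09, -0.0, -0.08], [0.07, 0.0, 0.07]] + [[0.09, 0.12, 0.12],[0.95, 1.27, 1.32],[-0.11, -0.15, -0.16]]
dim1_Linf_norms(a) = [1.21, 1.41, 1.41]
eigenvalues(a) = [-1.69, 0.08, 1.2]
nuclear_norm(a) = 4.04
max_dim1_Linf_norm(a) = 1.41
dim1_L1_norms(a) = [2.04, 3.08, 2.29]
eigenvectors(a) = [[0.65, -0.1, -0.09],[0.26, 0.75, -0.99],[-0.72, -0.65, 0.12]]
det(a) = -0.16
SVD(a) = [[-0.51, 0.41, 0.76], [-0.65, -0.76, -0.02], [0.57, -0.50, 0.66]] @ diag([2.266360211859698, 1.7290757870800415, 0.04010377329875547]) @ [[0.53, -0.53, -0.66], [-0.84, -0.42, -0.33], [0.10, -0.73, 0.67]]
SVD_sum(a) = [[-0.61,0.61,0.76],[-0.78,0.78,0.97],[0.68,-0.69,-0.85]] + [[-0.60, -0.30, -0.24], [1.11, 0.55, 0.44], [0.73, 0.36, 0.29]] + [[0.0, -0.02, 0.02], [-0.00, 0.00, -0.00], [0.0, -0.02, 0.02]]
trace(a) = -0.41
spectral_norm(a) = 2.27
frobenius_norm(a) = 2.85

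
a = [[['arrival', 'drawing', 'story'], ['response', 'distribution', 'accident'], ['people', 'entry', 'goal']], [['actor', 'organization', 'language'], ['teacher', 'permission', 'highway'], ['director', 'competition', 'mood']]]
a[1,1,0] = 'teacher'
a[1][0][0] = 'actor'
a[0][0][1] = 'drawing'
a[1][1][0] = 'teacher'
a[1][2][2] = 'mood'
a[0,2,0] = 'people'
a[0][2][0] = 'people'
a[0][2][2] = 'goal'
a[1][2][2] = 'mood'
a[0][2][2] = 'goal'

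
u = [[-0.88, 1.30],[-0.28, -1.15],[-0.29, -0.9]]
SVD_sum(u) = [[-0.27,1.42], [0.20,-1.06], [0.15,-0.82]] + [[-0.61, -0.12], [-0.48, -0.09], [-0.44, -0.08]]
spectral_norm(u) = 1.98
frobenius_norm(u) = 2.18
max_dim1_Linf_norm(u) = 1.3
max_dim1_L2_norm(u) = 1.57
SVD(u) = [[0.73, 0.69], [-0.54, 0.53], [-0.42, 0.49]] @ diag([1.9818498164150797, 0.9119601445104466]) @ [[-0.18, 0.98], [-0.98, -0.18]]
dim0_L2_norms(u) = [0.97, 1.96]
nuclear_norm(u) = 2.89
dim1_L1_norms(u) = [2.18, 1.43, 1.19]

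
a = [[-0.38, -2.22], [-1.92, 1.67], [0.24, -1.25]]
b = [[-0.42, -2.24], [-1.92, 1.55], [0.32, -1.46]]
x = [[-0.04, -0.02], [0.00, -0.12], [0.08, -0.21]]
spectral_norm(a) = 3.22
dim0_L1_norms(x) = [0.12, 0.35]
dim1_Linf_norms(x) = [0.04, 0.12, 0.21]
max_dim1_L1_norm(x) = 0.29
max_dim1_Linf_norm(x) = 0.21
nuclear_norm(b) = 4.98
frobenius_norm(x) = 0.26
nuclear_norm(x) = 0.31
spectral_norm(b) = 3.24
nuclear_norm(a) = 4.89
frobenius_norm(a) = 3.63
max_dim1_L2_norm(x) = 0.22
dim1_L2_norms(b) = [2.28, 2.47, 1.49]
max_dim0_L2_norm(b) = 3.09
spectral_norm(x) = 0.25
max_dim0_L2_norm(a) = 3.05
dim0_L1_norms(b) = [2.66, 5.25]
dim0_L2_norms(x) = [0.09, 0.24]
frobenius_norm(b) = 3.68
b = a + x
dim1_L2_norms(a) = [2.25, 2.54, 1.27]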